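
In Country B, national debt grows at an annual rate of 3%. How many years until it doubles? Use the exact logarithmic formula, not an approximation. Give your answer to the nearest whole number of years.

t = ln(2) / ln(1 + 0.03) = 0.6931 / 0.029559 ≈ 23.45.
≈ 23 years.

23 years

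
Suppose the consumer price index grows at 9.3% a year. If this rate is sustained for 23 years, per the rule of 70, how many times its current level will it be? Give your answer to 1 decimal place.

roughly 8.3 times

Doubling time ≈ 70/9.3 = 7.53 years.
23 years / 7.53 ≈ 3.05 doublings → factor 2^3.05 ≈ 8.3.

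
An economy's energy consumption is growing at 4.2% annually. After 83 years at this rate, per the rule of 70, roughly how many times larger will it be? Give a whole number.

At 4.2% one doubling takes ≈ 16.67 years; 83 years is 5 of them, so ×32.

≈ 32 times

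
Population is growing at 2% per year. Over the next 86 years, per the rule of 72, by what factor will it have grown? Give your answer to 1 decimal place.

Doubling time ≈ 72/2 = 36.00 years.
86 years / 36.00 ≈ 2.39 doublings → factor 2^2.39 ≈ 5.2.

roughly 5.2 times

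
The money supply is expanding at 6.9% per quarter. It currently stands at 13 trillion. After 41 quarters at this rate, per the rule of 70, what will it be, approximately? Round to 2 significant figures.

about 210 trillion

It doubles every 70/6.9 ≈ 10.14 quarters, so 41 quarters is 4.04 doublings.
2^4.04 ≈ 16.45; 13 × 16.45 ≈ 210 trillion.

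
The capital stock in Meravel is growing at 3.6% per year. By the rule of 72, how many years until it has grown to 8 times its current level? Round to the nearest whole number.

≈ 60 years

One doubling takes 72/3.6 = 20.00 years.
8 = 2^3, so 3 doublings → 60 years.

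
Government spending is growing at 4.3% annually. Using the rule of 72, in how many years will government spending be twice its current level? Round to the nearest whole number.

72/4.3 ≈ 16.74, so it doubles roughly every 17 years.

approximately 17 years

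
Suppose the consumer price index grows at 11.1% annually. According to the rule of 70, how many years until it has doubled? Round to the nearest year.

about 6 years

Doubling time ≈ 70 / 11.1 = 6.31 years.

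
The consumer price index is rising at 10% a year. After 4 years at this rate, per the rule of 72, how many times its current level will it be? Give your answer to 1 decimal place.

Doubling time ≈ 72/10 = 7.20 years.
4 years / 7.20 ≈ 0.56 doublings → factor 2^0.56 ≈ 1.5.

≈ 1.5 times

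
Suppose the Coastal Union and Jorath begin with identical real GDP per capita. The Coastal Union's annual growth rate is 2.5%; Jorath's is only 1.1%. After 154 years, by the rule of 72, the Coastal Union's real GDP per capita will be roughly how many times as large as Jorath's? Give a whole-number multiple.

8 times

Only the 1.4-point difference matters.
72/1.4 ≈ 51.43 years per doubling of the ratio; 154 years gives 2.99 doublings, so ≈ 8×.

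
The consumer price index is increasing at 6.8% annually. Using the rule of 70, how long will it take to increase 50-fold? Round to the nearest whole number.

about 58 years

Doubling time ≈ 70/6.8 = 10.29 years.
Reaching 50× takes log₂(50) ≈ 5.64 doublings.
5.64 × 10.29 ≈ 58 years.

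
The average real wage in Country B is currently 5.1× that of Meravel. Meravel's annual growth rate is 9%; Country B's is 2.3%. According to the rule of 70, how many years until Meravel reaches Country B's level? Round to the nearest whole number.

The growth-rate gap is 9% − 2.3% = 6.7 percentage points.
So the ratio between them halves every 70/6.7 ≈ 10.45 years.
A 5.1× gap takes log₂(5.1) ≈ 2.35 halvings to close: 2.35 × 10.45 ≈ 25 years.

about 25 years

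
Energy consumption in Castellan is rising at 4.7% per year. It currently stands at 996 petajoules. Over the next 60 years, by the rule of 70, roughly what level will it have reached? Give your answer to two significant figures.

It doubles every 70/4.7 ≈ 14.89 years, so 60 years is 4.03 doublings.
2^4.03 ≈ 16.34; 996 × 16.34 ≈ 16000 petajoules.

around 16000 petajoules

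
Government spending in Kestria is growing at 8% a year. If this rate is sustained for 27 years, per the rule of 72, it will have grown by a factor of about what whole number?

approximately 8 times

At 8% one doubling takes ≈ 9.00 years; 27 years is 3 of them, so ×8.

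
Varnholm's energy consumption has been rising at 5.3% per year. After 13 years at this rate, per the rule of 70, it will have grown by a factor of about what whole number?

At 5.3% one doubling takes ≈ 13.21 years; 13 years is 1 of them, so ×2.

about 2 times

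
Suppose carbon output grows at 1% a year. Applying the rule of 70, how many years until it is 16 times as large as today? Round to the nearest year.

Doubling time ≈ 70/1 = 70.00 years.
Getting to 16× needs 4 doublings: 4 × 70.00 ≈ 280 years.

roughly 280 years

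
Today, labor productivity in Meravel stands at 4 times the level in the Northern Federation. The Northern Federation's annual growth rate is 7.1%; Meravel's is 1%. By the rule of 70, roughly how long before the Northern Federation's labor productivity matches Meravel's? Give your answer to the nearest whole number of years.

about 23 years

What matters is the difference: 6.1 pp.
Rule of 70 on the gap: the ratio halves every 70/6.1 ≈ 11.48 years.
A 4 times gap closes after 2 halvings: 2 × 11.48 ≈ 23 years.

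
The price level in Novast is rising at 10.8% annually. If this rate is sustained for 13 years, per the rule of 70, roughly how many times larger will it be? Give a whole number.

Doubling time ≈ 70/10.8 = 6.48 years.
13/6.48 ≈ 2 doublings, so about 2^2 = 4×.

≈ 4 times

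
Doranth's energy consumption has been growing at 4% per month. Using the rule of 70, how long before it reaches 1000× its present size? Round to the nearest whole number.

roughly 174 months

Doubling time ≈ 70/4 = 17.50 months.
1000× is log₂ 1000 ≈ 9.97 doublings, so ≈ 9.97 × 17.50 = 174 months.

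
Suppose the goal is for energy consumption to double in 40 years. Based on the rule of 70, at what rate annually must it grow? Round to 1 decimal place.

70 / 40 ≈ 1.75, so about 1.8% annually.

≈ 1.8%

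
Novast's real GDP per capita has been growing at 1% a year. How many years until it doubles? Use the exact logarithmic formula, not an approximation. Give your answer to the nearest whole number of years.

t = ln(2) / ln(1 + 0.01) = 0.6931 / 0.009950 ≈ 69.66.
≈ 70 years.

70 years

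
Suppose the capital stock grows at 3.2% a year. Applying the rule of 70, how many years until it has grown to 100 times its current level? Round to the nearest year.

One doubling takes 70/3.2 = 21.88 years.
100× is log₂ 100 ≈ 6.64 doublings, so ≈ 6.64 × 21.88 = 145 years.

approximately 145 years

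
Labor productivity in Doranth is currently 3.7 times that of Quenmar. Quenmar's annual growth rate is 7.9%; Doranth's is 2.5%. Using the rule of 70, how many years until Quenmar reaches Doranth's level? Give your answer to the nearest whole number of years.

approximately 24 years

The growth-rate gap is 7.9% − 2.5% = 5.4 percentage points.
So the ratio between them halves every 70/5.4 ≈ 12.96 years.
A 3.7 times gap takes log₂(3.7) ≈ 1.89 halvings to close: 1.89 × 12.96 ≈ 24 years.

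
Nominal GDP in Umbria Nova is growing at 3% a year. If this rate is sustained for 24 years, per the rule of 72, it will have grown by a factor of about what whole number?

approximately 2 times

Doubling time ≈ 72/3 = 24.00 years.
24/24.00 ≈ 1 doubling, so about 2^1 = 2×.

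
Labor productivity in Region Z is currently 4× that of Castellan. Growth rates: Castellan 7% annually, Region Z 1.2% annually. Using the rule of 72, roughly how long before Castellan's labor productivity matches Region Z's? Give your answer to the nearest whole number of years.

about 25 years

What matters is the difference: 5.8 pp.
Rule of 72 on the gap: the ratio halves every 72/5.8 ≈ 12.41 years.
A 4× gap closes after 2 halvings: 2 × 12.41 ≈ 25 years.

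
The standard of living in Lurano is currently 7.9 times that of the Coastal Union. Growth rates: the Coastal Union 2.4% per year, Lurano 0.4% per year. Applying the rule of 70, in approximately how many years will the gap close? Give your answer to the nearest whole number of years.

The growth-rate gap is 2.4% − 0.4% = 2 percentage points.
So the ratio between them halves every 70/2 ≈ 35.00 years.
A 7.9 times gap takes log₂(7.9) ≈ 2.98 halvings to close: 2.98 × 35.00 ≈ 104 years.

104 years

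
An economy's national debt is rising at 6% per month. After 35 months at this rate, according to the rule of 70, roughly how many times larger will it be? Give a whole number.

At 6% one doubling takes ≈ 11.67 months; 35 months is 3 of them, so ×8.

about 8 times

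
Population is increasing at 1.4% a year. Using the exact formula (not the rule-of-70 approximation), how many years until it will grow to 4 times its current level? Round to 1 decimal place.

99.7 years

t = ln(4) / ln(1 + 0.014) = 1.3863 / 0.013903 ≈ 99.71.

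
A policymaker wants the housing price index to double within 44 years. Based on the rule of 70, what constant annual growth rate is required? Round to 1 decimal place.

70 / 44 ≈ 1.59, so about 1.6% a year.

about 1.6%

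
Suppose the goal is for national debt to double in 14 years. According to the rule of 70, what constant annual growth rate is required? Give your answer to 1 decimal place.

approximately 5.0% a year

70 / 14 ≈ 5.00, so about 5.0% a year.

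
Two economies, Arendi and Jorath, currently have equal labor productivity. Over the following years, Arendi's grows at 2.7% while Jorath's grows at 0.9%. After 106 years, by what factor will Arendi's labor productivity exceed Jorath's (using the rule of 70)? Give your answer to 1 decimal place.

6.6 times

Rate gap = 2.7% − 0.9% = 1.8 points.
The ratio doubles every 70/1.8 ≈ 38.89 years.
106/38.89 ≈ 2.73 doublings → ratio ≈ 2^2.73 ≈ 6.6.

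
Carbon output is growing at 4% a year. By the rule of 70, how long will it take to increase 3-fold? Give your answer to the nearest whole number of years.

At 4% it doubles every 70/4 ≈ 17.50 years.
Reaching 3× takes log₂(3) ≈ 1.58 doublings.
1.58 × 17.50 ≈ 28 years.

≈ 28 years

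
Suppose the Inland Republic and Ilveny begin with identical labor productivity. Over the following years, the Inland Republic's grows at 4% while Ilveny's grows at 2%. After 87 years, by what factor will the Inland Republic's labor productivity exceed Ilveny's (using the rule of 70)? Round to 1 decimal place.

roughly 5.6 times

Only the 2-point difference matters.
70/2 ≈ 35.00 years per doubling of the ratio; 87 years gives 2.49 doublings, so ≈ 5.6×.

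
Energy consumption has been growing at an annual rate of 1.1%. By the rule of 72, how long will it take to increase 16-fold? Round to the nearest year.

At 1.1% it doubles every 72/1.1 ≈ 65.45 years.
16× is 4 doublings, so 4 × 65.45 ≈ 262 years.

about 262 years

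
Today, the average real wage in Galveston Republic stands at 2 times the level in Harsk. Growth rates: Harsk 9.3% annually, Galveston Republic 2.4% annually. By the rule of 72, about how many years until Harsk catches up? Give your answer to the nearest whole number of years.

What matters is the difference: 6.9 pp.
Rule of 72 on the gap: the ratio halves every 72/6.9 ≈ 10.43 years.
A 2 times gap closes after 1 halving: 1 × 10.43 ≈ 10 years.

approximately 10 years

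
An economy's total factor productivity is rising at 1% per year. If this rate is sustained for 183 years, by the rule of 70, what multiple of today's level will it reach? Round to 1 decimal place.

about 6.1 times

Doubles every ≈ 70.00 years (70/1).
183 years is 2.61 doublings; 2^2.61 ≈ 6.1×.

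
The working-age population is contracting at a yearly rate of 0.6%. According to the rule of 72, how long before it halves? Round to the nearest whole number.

about 120 years

Halving time ≈ 72 / 0.6 = 120.00 → 120 years.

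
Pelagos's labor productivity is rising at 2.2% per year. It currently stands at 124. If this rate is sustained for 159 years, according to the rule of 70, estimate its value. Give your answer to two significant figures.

approximately 4000

It doubles every 70/2.2 ≈ 31.82 years, so 159 years is 5.00 doublings.
2^5.00 ≈ 32.00; 124 × 32.00 ≈ 4000.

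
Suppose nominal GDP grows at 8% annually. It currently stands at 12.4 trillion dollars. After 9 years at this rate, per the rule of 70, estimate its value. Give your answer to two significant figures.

It doubles every 70/8 ≈ 8.75 years, so 9 years is 1.03 doublings.
2^1.03 ≈ 2.04; 12.4 × 2.04 ≈ 25 trillion dollars.

approximately 25 trillion dollars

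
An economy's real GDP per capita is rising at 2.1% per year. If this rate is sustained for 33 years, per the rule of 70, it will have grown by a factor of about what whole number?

around 2 times

At 2.1% one doubling takes ≈ 33.33 years; 33 years is 1 of them, so ×2.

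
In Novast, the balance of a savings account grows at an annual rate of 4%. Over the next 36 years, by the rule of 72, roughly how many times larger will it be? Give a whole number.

approximately 4 times

At 4% one doubling takes ≈ 18.00 years; 36 years is 2 of them, so ×4.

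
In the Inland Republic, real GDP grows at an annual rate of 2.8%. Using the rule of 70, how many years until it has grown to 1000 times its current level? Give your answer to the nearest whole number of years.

≈ 249 years

At 2.8% it doubles every 70/2.8 ≈ 25.00 years.
Reaching 1000× takes log₂(1000) ≈ 9.97 doublings.
9.97 × 25.00 ≈ 249 years.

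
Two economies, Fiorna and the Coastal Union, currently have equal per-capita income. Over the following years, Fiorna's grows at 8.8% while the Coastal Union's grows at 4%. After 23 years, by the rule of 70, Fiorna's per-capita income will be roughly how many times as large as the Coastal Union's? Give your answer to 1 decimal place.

3.0 times

Only the 4.8-point difference matters.
70/4.8 ≈ 14.58 years per doubling of the ratio; 23 years gives 1.58 doublings, so ≈ 3.0×.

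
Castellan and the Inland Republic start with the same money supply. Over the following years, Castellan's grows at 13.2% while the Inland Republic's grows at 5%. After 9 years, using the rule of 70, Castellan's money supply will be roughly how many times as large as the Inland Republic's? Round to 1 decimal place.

approximately 2.1 times

Rate gap = 13.2% − 5% = 8.2 points.
The ratio doubles every 70/8.2 ≈ 8.54 years.
9/8.54 ≈ 1.05 doublings → ratio ≈ 2^1.05 ≈ 2.1.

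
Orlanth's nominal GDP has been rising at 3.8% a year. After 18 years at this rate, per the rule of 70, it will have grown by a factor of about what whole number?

70/3.8 ≈ 18.42 years per doubling.
18 years fits 1 doubling: 2^1 = 2.

approximately 2 times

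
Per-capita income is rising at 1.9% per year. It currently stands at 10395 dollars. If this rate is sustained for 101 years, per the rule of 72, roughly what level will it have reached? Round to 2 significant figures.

around 66000 dollars

It doubles every 72/1.9 ≈ 37.89 years, so 101 years is 2.67 doublings.
2^2.67 ≈ 6.36; 10395 × 6.36 ≈ 66000 dollars.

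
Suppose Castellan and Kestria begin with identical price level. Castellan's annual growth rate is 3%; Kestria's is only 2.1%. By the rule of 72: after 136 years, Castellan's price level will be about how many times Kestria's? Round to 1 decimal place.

Rate gap = 3% − 2.1% = 0.9 points.
The ratio doubles every 72/0.9 ≈ 80.00 years.
136/80.00 ≈ 1.70 doublings → ratio ≈ 2^1.70 ≈ 3.2.

roughly 3.2 times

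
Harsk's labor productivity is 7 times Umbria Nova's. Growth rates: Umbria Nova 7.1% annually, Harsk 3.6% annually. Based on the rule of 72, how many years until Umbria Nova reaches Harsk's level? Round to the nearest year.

58 years

The growth-rate gap is 7.1% − 3.6% = 3.5 percentage points.
So the ratio between them halves every 72/3.5 ≈ 20.57 years.
A 7 times gap takes log₂(7) ≈ 2.81 halvings to close: 2.81 × 20.57 ≈ 58 years.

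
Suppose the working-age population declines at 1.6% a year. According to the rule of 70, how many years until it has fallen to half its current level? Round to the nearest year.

Halving time ≈ 70 / 1.6 = 43.75 → 44 years.

around 44 years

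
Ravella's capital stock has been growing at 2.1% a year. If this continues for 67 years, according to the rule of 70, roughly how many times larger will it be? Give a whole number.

approximately 4 times

70/2.1 ≈ 33.33 years per doubling.
67 years fits 2 doublings: 2^2 = 4.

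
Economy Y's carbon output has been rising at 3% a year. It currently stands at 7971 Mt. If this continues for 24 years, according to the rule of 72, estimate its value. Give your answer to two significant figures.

Doubling time ≈ 72/3 = 24.00 years.
24 years is 24/24.00 ≈ 1.00 doublings, a factor of 2^1.00 ≈ 2.00.
7971 × 2.00 ≈ 16000 Mt.

≈ 16000 Mt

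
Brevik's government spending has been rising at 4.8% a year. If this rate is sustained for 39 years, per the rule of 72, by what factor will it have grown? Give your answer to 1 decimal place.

Doubles every ≈ 15.00 years (72/4.8).
39 years is 2.60 doublings; 2^2.60 ≈ 6.1×.

6.1 times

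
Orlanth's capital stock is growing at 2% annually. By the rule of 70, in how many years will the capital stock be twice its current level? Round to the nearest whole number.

Doubling time ≈ 70 / 2 = 35.00 years.

about 35 years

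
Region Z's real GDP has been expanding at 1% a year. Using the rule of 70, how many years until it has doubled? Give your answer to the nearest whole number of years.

70 years

Doubling time ≈ 70 / 1 = 70.00 years.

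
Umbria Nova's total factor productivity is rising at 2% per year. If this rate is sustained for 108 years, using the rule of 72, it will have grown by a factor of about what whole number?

approximately 8 times

Doubling time ≈ 72/2 = 36.00 years.
108/36.00 ≈ 3 doublings, so about 2^3 = 8×.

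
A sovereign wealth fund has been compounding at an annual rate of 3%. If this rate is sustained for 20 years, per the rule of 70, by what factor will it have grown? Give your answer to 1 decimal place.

roughly 1.8 times

Doubling time ≈ 70/3 = 23.33 years.
20 years / 23.33 ≈ 0.86 doublings → factor 2^0.86 ≈ 1.8.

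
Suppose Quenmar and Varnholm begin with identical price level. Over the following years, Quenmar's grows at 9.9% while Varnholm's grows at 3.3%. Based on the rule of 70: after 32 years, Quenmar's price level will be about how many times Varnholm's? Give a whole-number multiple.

Rate gap = 9.9% − 3.3% = 6.6 points.
The ratio doubles every 70/6.6 ≈ 10.61 years.
32/10.61 ≈ 3.02 doublings → ratio ≈ 2^3.02 ≈ 8.

approximately 8 times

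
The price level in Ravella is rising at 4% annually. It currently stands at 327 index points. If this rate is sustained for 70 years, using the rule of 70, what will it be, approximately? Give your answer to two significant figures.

around 5200 index points

It doubles every 70/4 ≈ 17.50 years, so 70 years is 4.00 doublings.
2^4.00 ≈ 16.00; 327 × 16.00 ≈ 5200 index points.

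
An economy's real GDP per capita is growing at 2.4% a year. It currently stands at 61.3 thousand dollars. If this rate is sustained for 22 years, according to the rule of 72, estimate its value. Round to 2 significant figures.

roughly 100 thousand dollars

Doubling time ≈ 72/2.4 = 30.00 years.
22 years is 22/30.00 ≈ 0.73 doublings, a factor of 2^0.73 ≈ 1.66.
61.3 × 1.66 ≈ 100 thousand dollars.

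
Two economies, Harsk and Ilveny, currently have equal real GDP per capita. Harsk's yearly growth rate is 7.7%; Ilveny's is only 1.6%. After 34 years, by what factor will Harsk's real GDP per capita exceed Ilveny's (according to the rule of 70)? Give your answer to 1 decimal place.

roughly 7.8 times

Only the 6.1-point difference matters.
70/6.1 ≈ 11.48 years per doubling of the ratio; 34 years gives 2.96 doublings, so ≈ 7.8×.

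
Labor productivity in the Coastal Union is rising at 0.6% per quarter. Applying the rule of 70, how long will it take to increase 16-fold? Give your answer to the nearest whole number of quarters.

At 0.6% it doubles every 70/0.6 ≈ 116.67 quarters.
Getting to 16× needs 4 doublings: 4 × 116.67 ≈ 467 quarters.

roughly 467 quarters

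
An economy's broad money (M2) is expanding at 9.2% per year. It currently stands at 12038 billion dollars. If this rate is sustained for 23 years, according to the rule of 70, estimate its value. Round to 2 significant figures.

It doubles every 70/9.2 ≈ 7.61 years, so 23 years is 3.02 doublings.
2^3.02 ≈ 8.11; 12038 × 8.11 ≈ 98000 billion dollars.

roughly 98000 billion dollars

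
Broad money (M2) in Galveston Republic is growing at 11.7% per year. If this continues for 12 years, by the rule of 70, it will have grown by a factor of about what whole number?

Doubling time ≈ 70/11.7 = 5.98 years.
12/5.98 ≈ 2 doublings, so about 2^2 = 4×.

about 4 times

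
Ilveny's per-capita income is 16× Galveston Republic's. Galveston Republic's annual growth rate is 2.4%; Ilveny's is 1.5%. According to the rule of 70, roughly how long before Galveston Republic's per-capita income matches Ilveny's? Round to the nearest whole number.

around 311 years

What matters is the difference: 0.9 pp.
Rule of 70 on the gap: the ratio halves every 70/0.9 ≈ 77.78 years.
A 16× gap closes after 4 halvings: 4 × 77.78 ≈ 311 years.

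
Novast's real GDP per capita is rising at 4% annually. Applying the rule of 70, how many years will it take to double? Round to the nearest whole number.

roughly 18 years

Doubling time ≈ 70 / 4 = 17.50 years.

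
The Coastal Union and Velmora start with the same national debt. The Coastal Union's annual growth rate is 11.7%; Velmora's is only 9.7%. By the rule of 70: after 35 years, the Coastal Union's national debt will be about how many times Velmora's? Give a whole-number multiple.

the Coastal Union pulls ahead at 2 pp per year, so the ratio doubles every 70/2 ≈ 35.00 years.
In 35 years that's 1.00 doublings: 2^1.00 ≈ 2.

2 times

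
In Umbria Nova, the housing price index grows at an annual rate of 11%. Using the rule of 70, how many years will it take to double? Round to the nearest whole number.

At 11%, doubling takes about 70/11 = 6.36 years.

roughly 6 years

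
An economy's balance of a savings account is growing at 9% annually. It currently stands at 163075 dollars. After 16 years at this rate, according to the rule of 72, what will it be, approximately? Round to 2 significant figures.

650000 dollars

It doubles every 72/9 ≈ 8.00 years, so 16 years is 2.00 doublings.
2^2.00 ≈ 4.00; 163075 × 4.00 ≈ 650000 dollars.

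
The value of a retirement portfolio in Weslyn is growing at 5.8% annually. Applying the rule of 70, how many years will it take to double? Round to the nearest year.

around 12 years

70/5.8 ≈ 12.07, so it doubles roughly every 12 years.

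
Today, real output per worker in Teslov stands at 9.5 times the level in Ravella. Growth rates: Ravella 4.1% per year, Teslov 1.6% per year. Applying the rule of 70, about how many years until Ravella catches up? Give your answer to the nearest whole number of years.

What matters is the difference: 2.5 pp.
Rule of 70 on the gap: the ratio halves every 70/2.5 ≈ 28.00 years.
A 9.5 times gap takes log₂(9.5) ≈ 3.25 halvings to close: 3.25 × 28.00 ≈ 91 years.

approximately 91 years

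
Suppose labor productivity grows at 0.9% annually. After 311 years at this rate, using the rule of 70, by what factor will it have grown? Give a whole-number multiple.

about 16 times

At 0.9% one doubling takes ≈ 77.78 years; 311 years is 4 of them, so ×16.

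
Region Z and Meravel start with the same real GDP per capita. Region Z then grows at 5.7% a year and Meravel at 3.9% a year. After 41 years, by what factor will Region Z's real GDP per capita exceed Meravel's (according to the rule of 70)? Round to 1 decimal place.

≈ 2.1 times

Region Z pulls ahead at 1.8 pp per year, so the ratio doubles every 70/1.8 ≈ 38.89 years.
In 41 years that's 1.05 doublings: 2^1.05 ≈ 2.1.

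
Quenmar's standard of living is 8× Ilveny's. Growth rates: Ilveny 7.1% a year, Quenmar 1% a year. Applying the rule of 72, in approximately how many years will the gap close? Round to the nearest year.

What matters is the difference: 6.1 pp.
Rule of 72 on the gap: the ratio halves every 72/6.1 ≈ 11.80 years.
An 8× gap closes after 3 halvings: 3 × 11.80 ≈ 35 years.

roughly 35 years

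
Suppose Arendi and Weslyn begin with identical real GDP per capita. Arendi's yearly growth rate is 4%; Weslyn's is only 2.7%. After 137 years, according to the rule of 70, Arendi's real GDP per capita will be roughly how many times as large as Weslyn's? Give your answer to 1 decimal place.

around 5.8 times

Only the 1.3-point difference matters.
70/1.3 ≈ 53.85 years per doubling of the ratio; 137 years gives 2.54 doublings, so ≈ 5.8×.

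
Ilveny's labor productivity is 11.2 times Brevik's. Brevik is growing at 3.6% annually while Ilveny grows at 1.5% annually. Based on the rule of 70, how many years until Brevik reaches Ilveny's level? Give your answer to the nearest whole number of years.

The growth-rate gap is 3.6% − 1.5% = 2.1 percentage points.
So the ratio between them halves every 70/2.1 ≈ 33.33 years.
An 11.2 times gap takes log₂(11.2) ≈ 3.49 halvings to close: 3.49 × 33.33 ≈ 116 years.

roughly 116 years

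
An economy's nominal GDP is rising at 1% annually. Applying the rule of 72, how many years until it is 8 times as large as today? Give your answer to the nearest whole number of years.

Doubling time ≈ 72/1 = 72.00 years.
8× is 3 doublings, so 3 × 72.00 ≈ 216 years.

about 216 years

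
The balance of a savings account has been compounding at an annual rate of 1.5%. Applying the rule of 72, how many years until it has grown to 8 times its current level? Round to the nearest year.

≈ 144 years

Doubling time ≈ 72/1.5 = 48.00 years.
Getting to 8× needs 3 doublings: 3 × 48.00 ≈ 144 years.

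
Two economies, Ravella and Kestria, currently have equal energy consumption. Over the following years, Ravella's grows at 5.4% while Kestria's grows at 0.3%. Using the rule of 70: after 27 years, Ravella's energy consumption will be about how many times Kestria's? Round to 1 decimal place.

around 3.9 times

Only the 5.1-point difference matters.
70/5.1 ≈ 13.73 years per doubling of the ratio; 27 years gives 1.97 doublings, so ≈ 3.9×.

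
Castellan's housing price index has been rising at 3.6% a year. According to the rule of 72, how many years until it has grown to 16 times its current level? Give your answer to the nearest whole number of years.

One doubling takes 72/3.6 = 20.00 years.
16× is 4 doublings, so 4 × 20.00 ≈ 80 years.

approximately 80 years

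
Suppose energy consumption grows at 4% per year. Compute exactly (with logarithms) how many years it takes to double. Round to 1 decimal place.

17.7 years

t = ln(2) / ln(1 + 0.04) = 0.6931 / 0.039221 ≈ 17.67.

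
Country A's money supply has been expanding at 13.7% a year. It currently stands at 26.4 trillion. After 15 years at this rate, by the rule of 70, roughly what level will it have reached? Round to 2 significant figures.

It doubles every 70/13.7 ≈ 5.11 years, so 15 years is 2.94 doublings.
2^2.94 ≈ 7.67; 26.4 × 7.67 ≈ 200 trillion.

200 trillion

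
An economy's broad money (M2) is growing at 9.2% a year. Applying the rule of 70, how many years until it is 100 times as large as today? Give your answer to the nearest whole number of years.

At 9.2% it doubles every 70/9.2 ≈ 7.61 years.
100× is log₂ 100 ≈ 6.64 doublings, so ≈ 6.64 × 7.61 = 51 years.

approximately 51 years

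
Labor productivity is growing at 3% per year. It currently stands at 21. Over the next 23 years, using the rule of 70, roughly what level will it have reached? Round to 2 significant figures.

Doubling time ≈ 70/3 = 23.33 years.
23 years is 23/23.33 ≈ 0.99 doublings, a factor of 2^0.99 ≈ 1.99.
21 × 1.99 ≈ 42.

42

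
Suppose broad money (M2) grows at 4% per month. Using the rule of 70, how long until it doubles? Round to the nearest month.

around 18 months

Doubling time ≈ 70 / 4 = 17.50 months.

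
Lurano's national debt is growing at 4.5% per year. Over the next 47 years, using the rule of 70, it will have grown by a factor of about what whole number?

70/4.5 ≈ 15.56 years per doubling.
47 years fits 3 doublings: 2^3 = 8.

approximately 8 times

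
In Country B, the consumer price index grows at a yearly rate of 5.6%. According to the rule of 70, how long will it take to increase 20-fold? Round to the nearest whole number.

One doubling takes 70/5.6 = 12.50 years.
20× is log₂ 20 ≈ 4.32 doublings, so ≈ 4.32 × 12.50 = 54 years.

roughly 54 years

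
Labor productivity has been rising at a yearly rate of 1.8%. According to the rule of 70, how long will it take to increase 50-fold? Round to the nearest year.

about 219 years

One doubling takes 70/1.8 = 38.89 years.
50× is log₂ 50 ≈ 5.64 doublings, so ≈ 5.64 × 38.89 = 219 years.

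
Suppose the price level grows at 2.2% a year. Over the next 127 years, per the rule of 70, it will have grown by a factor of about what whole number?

At 2.2% one doubling takes ≈ 31.82 years; 127 years is 4 of them, so ×16.

16 times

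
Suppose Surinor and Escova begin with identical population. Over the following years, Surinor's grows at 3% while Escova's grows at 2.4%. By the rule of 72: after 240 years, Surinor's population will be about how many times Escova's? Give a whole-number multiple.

Rate gap = 3% − 2.4% = 0.6 points.
The ratio doubles every 72/0.6 ≈ 120.00 years.
240/120.00 ≈ 2.00 doublings → ratio ≈ 2^2.00 ≈ 4.

4 times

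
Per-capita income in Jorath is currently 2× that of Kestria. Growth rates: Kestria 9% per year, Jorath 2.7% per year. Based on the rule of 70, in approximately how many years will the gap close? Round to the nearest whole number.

The growth-rate gap is 9% − 2.7% = 6.3 percentage points.
So the ratio between them halves every 70/6.3 ≈ 11.11 years.
A 2× gap closes after 1 halving: 1 × 11.11 ≈ 11 years.

≈ 11 years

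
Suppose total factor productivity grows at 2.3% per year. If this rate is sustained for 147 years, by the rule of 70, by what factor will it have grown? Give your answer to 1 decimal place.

approximately 28.4 times

Doubles every ≈ 30.43 years (70/2.3).
147 years is 4.83 doublings; 2^4.83 ≈ 28.4×.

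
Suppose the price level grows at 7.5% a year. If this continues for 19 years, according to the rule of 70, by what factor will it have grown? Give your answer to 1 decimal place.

roughly 4.1 times

Doubles every ≈ 9.33 years (70/7.5).
19 years is 2.04 doublings; 2^2.04 ≈ 4.1×.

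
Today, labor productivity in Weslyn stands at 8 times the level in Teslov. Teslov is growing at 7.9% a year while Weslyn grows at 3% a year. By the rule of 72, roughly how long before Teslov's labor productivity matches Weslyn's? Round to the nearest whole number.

44 years

Teslov gains on Weslyn at 7.9% − 3% = 4.9 points a year.
At that relative rate the gap halves every 72/4.9 ≈ 14.69 years.
An 8 times gap closes after 3 halvings: 3 × 14.69 ≈ 44 years.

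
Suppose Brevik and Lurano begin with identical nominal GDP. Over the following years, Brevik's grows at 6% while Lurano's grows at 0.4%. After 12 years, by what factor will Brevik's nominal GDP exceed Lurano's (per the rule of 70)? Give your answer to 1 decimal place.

1.9 times

Only the 5.6-point difference matters.
70/5.6 ≈ 12.50 years per doubling of the ratio; 12 years gives 0.96 doublings, so ≈ 1.9×.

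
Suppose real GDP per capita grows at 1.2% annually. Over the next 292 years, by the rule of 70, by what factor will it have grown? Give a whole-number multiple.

≈ 32 times

70/1.2 ≈ 58.33 years per doubling.
292 years fits 5 doublings: 2^5 = 32.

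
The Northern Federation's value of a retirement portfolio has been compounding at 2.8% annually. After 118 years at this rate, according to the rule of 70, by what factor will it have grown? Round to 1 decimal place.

about 26.4 times

Doubles every ≈ 25.00 years (70/2.8).
118 years is 4.72 doublings; 2^4.72 ≈ 26.4×.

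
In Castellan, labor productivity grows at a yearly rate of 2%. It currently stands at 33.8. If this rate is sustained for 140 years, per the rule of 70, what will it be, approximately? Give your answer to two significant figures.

Doubling time ≈ 70/2 = 35.00 years.
140 years is 140/35.00 ≈ 4.00 doublings, a factor of 2^4.00 ≈ 16.00.
33.8 × 16.00 ≈ 540.

≈ 540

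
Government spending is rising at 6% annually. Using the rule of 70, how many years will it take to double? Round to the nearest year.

around 12 years

At 6%, doubling takes about 70/6 = 11.67 years.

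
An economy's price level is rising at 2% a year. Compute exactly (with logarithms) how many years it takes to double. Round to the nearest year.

35 years

t = ln(2) / ln(1 + 0.02) = 0.6931 / 0.019803 ≈ 35.00.
≈ 35 years.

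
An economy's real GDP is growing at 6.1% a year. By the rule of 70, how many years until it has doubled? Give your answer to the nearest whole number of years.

At 6.1%, doubling takes about 70/6.1 = 11.48 years.

≈ 11 years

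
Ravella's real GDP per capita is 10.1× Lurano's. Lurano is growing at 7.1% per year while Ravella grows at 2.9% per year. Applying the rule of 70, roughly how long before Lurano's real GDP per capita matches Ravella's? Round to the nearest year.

Lurano gains on Ravella at 7.1% − 2.9% = 4.2 points a year.
At that relative rate the gap halves every 70/4.2 ≈ 16.67 years.
A 10.1× gap takes log₂(10.1) ≈ 3.34 halvings to close: 3.34 × 16.67 ≈ 56 years.

≈ 56 years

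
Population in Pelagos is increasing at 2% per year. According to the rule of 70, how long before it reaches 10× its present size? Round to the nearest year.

Doubling time ≈ 70/2 = 35.00 years.
10× is log₂ 10 ≈ 3.32 doublings, so ≈ 3.32 × 35.00 = 116 years.

≈ 116 years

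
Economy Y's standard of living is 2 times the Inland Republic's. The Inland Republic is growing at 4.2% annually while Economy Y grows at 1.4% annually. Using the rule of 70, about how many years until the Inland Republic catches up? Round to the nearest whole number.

approximately 25 years

the Inland Republic gains on Economy Y at 4.2% − 1.4% = 2.8 points a year.
At that relative rate the gap halves every 70/2.8 ≈ 25.00 years.
A 2 times gap closes after 1 halving: 1 × 25.00 ≈ 25 years.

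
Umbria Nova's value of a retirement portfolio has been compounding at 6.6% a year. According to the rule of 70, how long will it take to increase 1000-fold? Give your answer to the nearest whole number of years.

around 106 years

One doubling takes 70/6.6 = 10.61 years.
Reaching 1000× takes log₂(1000) ≈ 9.97 doublings.
9.97 × 10.61 ≈ 106 years.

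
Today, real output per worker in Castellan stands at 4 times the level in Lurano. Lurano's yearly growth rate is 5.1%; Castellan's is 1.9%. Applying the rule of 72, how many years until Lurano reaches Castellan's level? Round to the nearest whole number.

about 45 years

Lurano gains on Castellan at 5.1% − 1.9% = 3.2 points a year.
At that relative rate the gap halves every 72/3.2 ≈ 22.50 years.
A 4 times gap closes after 2 halvings: 2 × 22.50 ≈ 45 years.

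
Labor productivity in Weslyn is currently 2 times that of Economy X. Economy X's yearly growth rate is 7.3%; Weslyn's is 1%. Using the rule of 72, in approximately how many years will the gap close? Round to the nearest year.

around 11 years

What matters is the difference: 6.3 pp.
Rule of 72 on the gap: the ratio halves every 72/6.3 ≈ 11.43 years.
A 2 times gap closes after 1 halving: 1 × 11.43 ≈ 11 years.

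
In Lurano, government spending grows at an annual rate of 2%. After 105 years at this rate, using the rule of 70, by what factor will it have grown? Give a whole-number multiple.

Doubling time ≈ 70/2 = 35.00 years.
105/35.00 ≈ 3 doublings, so about 2^3 = 8×.

8 times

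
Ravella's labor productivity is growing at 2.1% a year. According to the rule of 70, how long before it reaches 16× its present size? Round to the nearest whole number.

133 years

Doubling time ≈ 70/2.1 = 33.33 years.
Getting to 16× needs 4 doublings: 4 × 33.33 ≈ 133 years.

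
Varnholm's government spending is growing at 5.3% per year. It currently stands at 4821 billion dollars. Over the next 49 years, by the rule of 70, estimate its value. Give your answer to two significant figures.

Doubling time ≈ 70/5.3 = 13.21 years.
49 years is 49/13.21 ≈ 3.71 doublings, a factor of 2^3.71 ≈ 13.09.
4821 × 13.09 ≈ 63000 billion dollars.

approximately 63000 billion dollars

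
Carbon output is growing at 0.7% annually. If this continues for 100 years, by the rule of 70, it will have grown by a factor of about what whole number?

Doubling time ≈ 70/0.7 = 100.00 years.
100/100.00 ≈ 1 doubling, so about 2^1 = 2×.

approximately 2 times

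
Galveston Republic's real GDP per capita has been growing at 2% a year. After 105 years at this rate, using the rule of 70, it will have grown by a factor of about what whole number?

70/2 ≈ 35.00 years per doubling.
105 years fits 3 doublings: 2^3 = 8.

approximately 8 times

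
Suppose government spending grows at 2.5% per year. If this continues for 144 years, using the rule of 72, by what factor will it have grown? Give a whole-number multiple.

72/2.5 ≈ 28.80 years per doubling.
144 years fits 5 doublings: 2^5 = 32.

32 times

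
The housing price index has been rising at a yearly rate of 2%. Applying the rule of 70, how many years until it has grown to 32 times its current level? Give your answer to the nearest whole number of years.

One doubling takes 70/2 = 35.00 years.
Getting to 32× needs 5 doublings: 5 × 35.00 ≈ 175 years.

about 175 years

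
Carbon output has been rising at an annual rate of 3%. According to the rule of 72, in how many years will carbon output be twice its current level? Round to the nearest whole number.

72/3 ≈ 24.00, so it doubles roughly every 24 years.

roughly 24 years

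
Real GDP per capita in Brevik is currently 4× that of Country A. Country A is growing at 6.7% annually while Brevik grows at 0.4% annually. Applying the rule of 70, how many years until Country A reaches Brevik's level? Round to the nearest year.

Country A gains on Brevik at 6.7% − 0.4% = 6.3 points a year.
At that relative rate the gap halves every 70/6.3 ≈ 11.11 years.
A 4× gap closes after 2 halvings: 2 × 11.11 ≈ 22 years.

22 years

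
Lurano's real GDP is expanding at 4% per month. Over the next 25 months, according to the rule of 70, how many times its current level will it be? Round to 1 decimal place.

Doubling time ≈ 70/4 = 17.50 months.
25 months / 17.50 ≈ 1.43 doublings → factor 2^1.43 ≈ 2.7.

≈ 2.7 times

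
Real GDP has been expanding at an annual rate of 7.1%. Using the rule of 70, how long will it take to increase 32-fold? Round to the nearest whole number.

At 7.1% it doubles every 70/7.1 ≈ 9.86 years.
32 = 2^5, so 5 doublings → 49 years.

≈ 49 years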